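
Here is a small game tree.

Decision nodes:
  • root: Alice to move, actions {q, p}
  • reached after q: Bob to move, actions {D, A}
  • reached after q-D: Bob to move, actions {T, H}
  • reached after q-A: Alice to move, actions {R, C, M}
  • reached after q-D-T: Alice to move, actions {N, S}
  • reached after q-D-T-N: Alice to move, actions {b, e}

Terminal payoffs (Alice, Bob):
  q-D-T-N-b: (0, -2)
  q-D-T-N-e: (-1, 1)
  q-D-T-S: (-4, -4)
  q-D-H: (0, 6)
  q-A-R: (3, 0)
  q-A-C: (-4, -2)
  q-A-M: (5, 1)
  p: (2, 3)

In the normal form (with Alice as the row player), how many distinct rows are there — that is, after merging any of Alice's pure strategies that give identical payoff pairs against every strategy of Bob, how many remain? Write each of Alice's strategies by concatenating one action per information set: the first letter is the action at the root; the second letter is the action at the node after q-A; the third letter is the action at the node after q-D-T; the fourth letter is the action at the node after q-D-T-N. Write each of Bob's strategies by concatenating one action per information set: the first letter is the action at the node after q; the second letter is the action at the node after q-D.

Alice has 24 pure strategies: qRNb, qRNe, qRSb, qRSe, qCNb, qCNe, qCSb, qCSe, qMNb, qMNe, qMSb, qMSe, pRNb, pRNe, pRSb, pRSe, pCNb, pCNe, pCSb, pCSe, pMNb, pMNe, pMSb, pMSe. Columns: DT, DH, AT, AH.
{qRNb} → row (0,-2) (0,6) (3,0) (3,0)
{qRNe} → row (-1,1) (0,6) (3,0) (3,0)
{qRSb, qRSe} → row (-4,-4) (0,6) (3,0) (3,0)
{qCNb} → row (0,-2) (0,6) (-4,-2) (-4,-2)
{qCNe} → row (-1,1) (0,6) (-4,-2) (-4,-2)
{qCSb, qCSe} → row (-4,-4) (0,6) (-4,-2) (-4,-2)
{qMNb} → row (0,-2) (0,6) (5,1) (5,1)
{qMNe} → row (-1,1) (0,6) (5,1) (5,1)
{qMSb, qMSe} → row (-4,-4) (0,6) (5,1) (5,1)
{pRNb, pRNe, pRSb, pRSe, pCNb, pCNe, pCSb, pCSe, pMNb, pMNe, pMSb, pMSe} → row (2,3) (2,3) (2,3) (2,3)
That's 10 distinct rows out of 24 strategies.

10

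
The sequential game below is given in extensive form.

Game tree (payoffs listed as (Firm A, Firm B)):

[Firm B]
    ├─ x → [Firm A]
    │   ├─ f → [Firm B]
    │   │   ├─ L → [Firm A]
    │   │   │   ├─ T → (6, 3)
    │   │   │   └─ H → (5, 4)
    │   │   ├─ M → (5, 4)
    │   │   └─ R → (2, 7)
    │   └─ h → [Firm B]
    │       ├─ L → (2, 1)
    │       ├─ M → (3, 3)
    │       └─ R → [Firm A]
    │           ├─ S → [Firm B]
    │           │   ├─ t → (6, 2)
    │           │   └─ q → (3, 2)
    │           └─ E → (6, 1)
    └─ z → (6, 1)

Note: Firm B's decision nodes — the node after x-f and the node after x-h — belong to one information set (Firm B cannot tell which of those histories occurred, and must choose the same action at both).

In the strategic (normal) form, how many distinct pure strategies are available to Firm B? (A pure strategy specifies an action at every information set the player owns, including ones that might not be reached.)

Firm B owns the root with actions {x, z} — two choices.
Firm B owns the information set {x-f, x-h} with actions {L, M, R} — three choices.
Firm B owns the node after x-h-R-S with actions {t, q} — two choices.
A pure strategy fixes one action at each information set independently, so the count is the product 2 × 3 × 2 = 12.

12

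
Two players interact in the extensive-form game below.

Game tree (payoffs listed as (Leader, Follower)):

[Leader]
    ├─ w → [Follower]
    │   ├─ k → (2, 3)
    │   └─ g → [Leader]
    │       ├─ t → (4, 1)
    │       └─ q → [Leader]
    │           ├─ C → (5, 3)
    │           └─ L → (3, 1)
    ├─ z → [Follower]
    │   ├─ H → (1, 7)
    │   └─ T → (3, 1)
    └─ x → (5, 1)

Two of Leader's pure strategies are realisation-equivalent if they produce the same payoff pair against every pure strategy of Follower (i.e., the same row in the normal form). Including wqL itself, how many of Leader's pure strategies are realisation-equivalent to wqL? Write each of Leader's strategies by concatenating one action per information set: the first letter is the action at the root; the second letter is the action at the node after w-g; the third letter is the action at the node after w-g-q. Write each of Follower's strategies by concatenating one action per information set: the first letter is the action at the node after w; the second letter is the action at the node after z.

1

Row for wqL (columns kH, kT, gH, gT): (2,3) (2,3) (3,1) (3,1).
Every one of Leader's information sets is on the play path for some reply by Follower when Leader follows wqL.
Changing the action at any of them therefore changes at least one column, so only wqL itself gives this row.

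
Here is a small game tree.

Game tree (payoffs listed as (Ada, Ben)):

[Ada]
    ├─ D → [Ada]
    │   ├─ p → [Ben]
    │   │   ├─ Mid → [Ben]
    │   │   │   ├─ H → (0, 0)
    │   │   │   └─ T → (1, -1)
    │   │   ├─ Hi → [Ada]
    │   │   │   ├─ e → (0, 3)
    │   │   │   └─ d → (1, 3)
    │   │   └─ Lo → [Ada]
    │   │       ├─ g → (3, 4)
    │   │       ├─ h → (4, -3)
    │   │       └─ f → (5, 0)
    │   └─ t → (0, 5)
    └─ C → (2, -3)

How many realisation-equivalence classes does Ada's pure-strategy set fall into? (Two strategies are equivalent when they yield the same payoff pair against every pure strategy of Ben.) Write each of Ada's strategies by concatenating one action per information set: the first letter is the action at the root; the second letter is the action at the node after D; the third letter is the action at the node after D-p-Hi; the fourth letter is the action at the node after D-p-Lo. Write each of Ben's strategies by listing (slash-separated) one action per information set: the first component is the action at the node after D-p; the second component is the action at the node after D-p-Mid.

Ada has 24 pure strategies: Dpeg, Dpeh, Dpef, Dpdg, Dpdh, Dpdf, Dteg, Dteh, Dtef, Dtdg, Dtdh, Dtdf, Cpeg, Cpeh, Cpef, Cpdg, Cpdh, Cpdf, Cteg, Cteh, Ctef, Ctdg, Ctdh, Ctdf. Columns: Mid/H, Mid/T, Hi/H, Hi/T, Lo/H, Lo/T.
{Dpeg} → row (0,0) (1,-1) (0,3) (0,3) (3,4) (3,4)
{Dpeh} → row (0,0) (1,-1) (0,3) (0,3) (4,-3) (4,-3)
{Dpef} → row (0,0) (1,-1) (0,3) (0,3) (5,0) (5,0)
{Dpdg} → row (0,0) (1,-1) (1,3) (1,3) (3,4) (3,4)
{Dpdh} → row (0,0) (1,-1) (1,3) (1,3) (4,-3) (4,-3)
{Dpdf} → row (0,0) (1,-1) (1,3) (1,3) (5,0) (5,0)
{Dteg, Dteh, Dtef, Dtdg, Dtdh, Dtdf} → row (0,5) (0,5) (0,5) (0,5) (0,5) (0,5)
{Cpeg, Cpeh, Cpef, Cpdg, Cpdh, Cpdf, Cteg, Cteh, Ctef, Ctdg, Ctdh, Ctdf} → row (2,-3) (2,-3) (2,-3) (2,-3) (2,-3) (2,-3)
That's 8 distinct rows out of 24 strategies.

8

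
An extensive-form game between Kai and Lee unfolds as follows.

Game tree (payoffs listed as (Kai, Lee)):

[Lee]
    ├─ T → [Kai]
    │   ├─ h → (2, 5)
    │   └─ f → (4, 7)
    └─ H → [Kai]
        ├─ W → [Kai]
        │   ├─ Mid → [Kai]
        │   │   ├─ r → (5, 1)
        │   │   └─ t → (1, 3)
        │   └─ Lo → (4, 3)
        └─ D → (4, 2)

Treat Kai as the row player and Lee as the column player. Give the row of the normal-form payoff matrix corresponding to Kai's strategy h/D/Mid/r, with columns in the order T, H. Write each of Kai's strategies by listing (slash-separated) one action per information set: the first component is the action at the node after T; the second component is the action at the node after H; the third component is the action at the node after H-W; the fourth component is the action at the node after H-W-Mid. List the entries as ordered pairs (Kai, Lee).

(2,5) (4,2)

vs T: Lee plays T → Kai plays h at [T] → (2, 5)
vs H: Lee plays H → Kai plays D at [H] → (4, 2)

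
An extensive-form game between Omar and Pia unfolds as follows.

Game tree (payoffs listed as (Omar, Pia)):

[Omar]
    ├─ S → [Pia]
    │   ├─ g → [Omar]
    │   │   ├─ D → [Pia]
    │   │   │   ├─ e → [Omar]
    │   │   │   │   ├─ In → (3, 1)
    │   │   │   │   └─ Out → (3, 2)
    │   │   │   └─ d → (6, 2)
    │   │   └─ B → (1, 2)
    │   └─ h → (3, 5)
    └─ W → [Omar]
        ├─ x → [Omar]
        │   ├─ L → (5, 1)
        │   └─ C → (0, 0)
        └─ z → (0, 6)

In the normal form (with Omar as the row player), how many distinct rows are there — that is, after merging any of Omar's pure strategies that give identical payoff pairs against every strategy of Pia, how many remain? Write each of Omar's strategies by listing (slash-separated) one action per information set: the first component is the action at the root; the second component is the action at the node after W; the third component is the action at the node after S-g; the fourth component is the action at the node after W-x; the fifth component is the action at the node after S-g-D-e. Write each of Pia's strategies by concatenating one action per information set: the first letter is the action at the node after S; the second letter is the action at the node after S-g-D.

Omar has 32 pure strategies: S/x/D/L/In, S/x/D/L/Out, S/x/D/C/In, S/x/D/C/Out, S/x/B/L/In, S/x/B/L/Out, S/x/B/C/In, S/x/B/C/Out, S/z/D/L/In, S/z/D/L/Out, S/z/D/C/In, S/z/D/C/Out, S/z/B/L/In, S/z/B/L/Out, S/z/B/C/In, S/z/B/C/Out, W/x/D/L/In, W/x/D/L/Out, W/x/D/C/In, W/x/D/C/Out, W/x/B/L/In, W/x/B/L/Out, W/x/B/C/In, W/x/B/C/Out, W/z/D/L/In, W/z/D/L/Out, W/z/D/C/In, W/z/D/C/Out, W/z/B/L/In, W/z/B/L/Out, W/z/B/C/In, W/z/B/C/Out. Columns: ge, gd, he, hd.
{S/x/D/L/In, S/x/D/C/In, S/z/D/L/In, S/z/D/C/In} → row (3,1) (6,2) (3,5) (3,5)
{S/x/D/L/Out, S/x/D/C/Out, S/z/D/L/Out, S/z/D/C/Out} → row (3,2) (6,2) (3,5) (3,5)
{S/x/B/L/In, S/x/B/L/Out, S/x/B/C/In, S/x/B/C/Out, S/z/B/L/In, S/z/B/L/Out, S/z/B/C/In, S/z/B/C/Out} → row (1,2) (1,2) (3,5) (3,5)
{W/x/D/L/In, W/x/D/L/Out, W/x/B/L/In, W/x/B/L/Out} → row (5,1) (5,1) (5,1) (5,1)
{W/x/D/C/In, W/x/D/C/Out, W/x/B/C/In, W/x/B/C/Out} → row (0,0) (0,0) (0,0) (0,0)
{W/z/D/L/In, W/z/D/L/Out, W/z/D/C/In, W/z/D/C/Out, W/z/B/L/In, W/z/B/L/Out, W/z/B/C/In, W/z/B/C/Out} → row (0,6) (0,6) (0,6) (0,6)
That's 6 distinct rows out of 32 strategies.

6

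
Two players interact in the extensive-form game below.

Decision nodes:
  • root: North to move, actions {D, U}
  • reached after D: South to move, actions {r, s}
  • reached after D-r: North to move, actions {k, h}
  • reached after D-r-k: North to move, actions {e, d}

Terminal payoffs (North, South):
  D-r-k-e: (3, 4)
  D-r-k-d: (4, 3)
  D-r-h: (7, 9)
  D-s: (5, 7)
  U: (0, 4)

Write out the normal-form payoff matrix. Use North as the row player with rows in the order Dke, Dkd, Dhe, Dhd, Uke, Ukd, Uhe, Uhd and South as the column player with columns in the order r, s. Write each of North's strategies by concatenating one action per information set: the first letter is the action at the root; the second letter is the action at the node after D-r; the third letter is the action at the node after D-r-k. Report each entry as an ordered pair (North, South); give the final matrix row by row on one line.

Dke: (3,4) (5,7) | Dkd: (4,3) (5,7) | Dhe: (7,9) (5,7) | Dhd: (7,9) (5,7) | Uke: (0,4) (0,4) | Ukd: (0,4) (0,4) | Uhe: (0,4) (0,4) | Uhd: (0,4) (0,4)

Row Dke: r→(3,4), s→(5,7)
Row Dkd: r→(4,3), s→(5,7)
Row Dhe: r→(7,9), s→(5,7)
Row Dhd: r→(7,9), s→(5,7)
Row Uke: r→(0,4), s→(0,4)
Row Ukd: r→(0,4), s→(0,4)
Row Uhe: r→(0,4), s→(0,4)
Row Uhd: r→(0,4), s→(0,4)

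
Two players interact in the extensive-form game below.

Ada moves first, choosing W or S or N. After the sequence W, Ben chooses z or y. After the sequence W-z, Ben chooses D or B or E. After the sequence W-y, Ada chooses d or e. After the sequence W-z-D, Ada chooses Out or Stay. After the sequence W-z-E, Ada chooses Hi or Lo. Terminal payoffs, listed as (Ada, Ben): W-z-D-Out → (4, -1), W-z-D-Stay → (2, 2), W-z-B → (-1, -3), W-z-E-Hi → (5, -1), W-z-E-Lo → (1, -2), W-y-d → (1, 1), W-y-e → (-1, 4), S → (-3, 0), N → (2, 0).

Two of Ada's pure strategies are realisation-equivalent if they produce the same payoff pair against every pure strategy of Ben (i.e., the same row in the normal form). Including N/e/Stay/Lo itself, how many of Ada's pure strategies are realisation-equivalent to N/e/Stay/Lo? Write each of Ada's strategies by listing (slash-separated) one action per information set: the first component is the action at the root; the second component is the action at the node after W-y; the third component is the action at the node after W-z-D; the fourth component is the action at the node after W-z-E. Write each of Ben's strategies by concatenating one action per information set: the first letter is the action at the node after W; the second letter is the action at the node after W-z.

8

Row for N/e/Stay/Lo (columns zD, zB, zE, yD, yB, yE): (2,0) (2,0) (2,0) (2,0) (2,0) (2,0).
Under N/e/Stay/Lo, Ada's choice at the node after W-y and at the node after W-z-D and at the node after W-z-E can never be reached regardless of what Ben does, so varying those choices leaves every outcome unchanged.
Holding the reachable choices fixed and varying the unreachable ones freely already gives 2 × 2 × 2 = 8 equivalent strategies.
No other strategy reproduces this row, so those 8 are the full class: N/d/Out/Hi, N/d/Out/Lo, N/d/Stay/Hi, N/d/Stay/Lo, N/e/Out/Hi, N/e/Out/Lo, N/e/Stay/Hi, N/e/Stay/Lo.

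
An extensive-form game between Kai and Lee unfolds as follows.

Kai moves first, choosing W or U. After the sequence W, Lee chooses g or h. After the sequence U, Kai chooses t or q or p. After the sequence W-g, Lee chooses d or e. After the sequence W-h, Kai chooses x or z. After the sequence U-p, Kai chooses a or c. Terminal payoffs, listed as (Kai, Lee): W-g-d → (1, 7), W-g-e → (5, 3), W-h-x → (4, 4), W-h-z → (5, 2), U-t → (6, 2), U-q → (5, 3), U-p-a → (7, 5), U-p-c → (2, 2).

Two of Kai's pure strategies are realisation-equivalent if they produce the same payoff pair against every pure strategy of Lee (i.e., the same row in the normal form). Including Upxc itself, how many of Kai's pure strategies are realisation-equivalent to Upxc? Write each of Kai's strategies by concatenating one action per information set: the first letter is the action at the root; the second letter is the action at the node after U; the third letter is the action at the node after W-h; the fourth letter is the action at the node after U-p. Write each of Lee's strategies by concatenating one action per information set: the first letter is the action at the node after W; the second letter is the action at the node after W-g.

Row for Upxc (columns gd, ge, hd, he): (2,2) (2,2) (2,2) (2,2).
Under Upxc, Kai's choice at the node after W-h can never be reached regardless of what Lee does, so varying those choices leaves every outcome unchanged.
Holding the reachable choices fixed and varying the unreachable one freely already gives 2 equivalent strategies.
No other strategy reproduces this row, so those 2 are the full class: Upxc, Upzc.

2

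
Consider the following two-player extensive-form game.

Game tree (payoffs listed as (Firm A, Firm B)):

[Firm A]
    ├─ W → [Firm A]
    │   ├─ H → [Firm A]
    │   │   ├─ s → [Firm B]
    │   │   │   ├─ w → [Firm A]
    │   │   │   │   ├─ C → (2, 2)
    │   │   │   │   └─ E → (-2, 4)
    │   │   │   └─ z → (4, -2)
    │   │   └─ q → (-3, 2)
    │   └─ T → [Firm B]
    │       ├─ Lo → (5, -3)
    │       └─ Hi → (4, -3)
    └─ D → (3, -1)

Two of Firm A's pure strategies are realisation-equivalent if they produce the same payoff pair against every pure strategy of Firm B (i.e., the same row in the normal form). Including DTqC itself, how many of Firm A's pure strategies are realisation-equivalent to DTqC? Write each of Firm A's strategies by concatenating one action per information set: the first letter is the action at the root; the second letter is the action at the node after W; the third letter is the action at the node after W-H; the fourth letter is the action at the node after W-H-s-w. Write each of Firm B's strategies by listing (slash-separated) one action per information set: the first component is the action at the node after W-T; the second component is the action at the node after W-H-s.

Row for DTqC (columns Lo/w, Lo/z, Hi/w, Hi/z): (3,-1) (3,-1) (3,-1) (3,-1).
Under DTqC, Firm A's choice at the node after W and at the node after W-H and at the node after W-H-s-w can never be reached regardless of what Firm B does, so varying those choices leaves every outcome unchanged.
Holding the reachable choices fixed and varying the unreachable ones freely already gives 2 × 2 × 2 = 8 equivalent strategies.
No other strategy reproduces this row, so those 8 are the full class: DHsC, DHsE, DHqC, DHqE, DTsC, DTsE, DTqC, DTqE.

8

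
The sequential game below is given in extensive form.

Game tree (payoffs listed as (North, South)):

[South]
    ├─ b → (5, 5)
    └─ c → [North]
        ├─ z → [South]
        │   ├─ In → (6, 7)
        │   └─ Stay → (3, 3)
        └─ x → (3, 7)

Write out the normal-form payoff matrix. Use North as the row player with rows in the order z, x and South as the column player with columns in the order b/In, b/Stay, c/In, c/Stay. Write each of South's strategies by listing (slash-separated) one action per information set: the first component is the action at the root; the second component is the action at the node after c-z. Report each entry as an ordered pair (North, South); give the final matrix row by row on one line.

         b/In   b/Stay     c/In   c/Stay
   z    (5,5)    (5,5)    (6,7)    (3,3)
   x    (5,5)    (5,5)    (3,7)    (3,7)

z: (5,5) (5,5) (6,7) (3,3) | x: (5,5) (5,5) (3,7) (3,7)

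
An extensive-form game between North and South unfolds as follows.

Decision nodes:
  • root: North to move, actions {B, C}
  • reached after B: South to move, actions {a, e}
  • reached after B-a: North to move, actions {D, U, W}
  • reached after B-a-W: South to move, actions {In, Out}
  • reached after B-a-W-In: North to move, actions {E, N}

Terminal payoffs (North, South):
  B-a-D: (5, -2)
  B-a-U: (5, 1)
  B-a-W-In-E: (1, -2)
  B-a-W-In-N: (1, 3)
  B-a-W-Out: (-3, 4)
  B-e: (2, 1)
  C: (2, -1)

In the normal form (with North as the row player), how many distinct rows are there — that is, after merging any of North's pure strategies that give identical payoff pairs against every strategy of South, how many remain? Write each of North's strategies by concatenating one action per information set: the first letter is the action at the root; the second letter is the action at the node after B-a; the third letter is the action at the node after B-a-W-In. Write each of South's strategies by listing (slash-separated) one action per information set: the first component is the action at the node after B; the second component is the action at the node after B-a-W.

North has 12 pure strategies: BDE, BDN, BUE, BUN, BWE, BWN, CDE, CDN, CUE, CUN, CWE, CWN. Columns: a/In, a/Out, e/In, e/Out.
{BDE, BDN} → row (5,-2) (5,-2) (2,1) (2,1)
{BUE, BUN} → row (5,1) (5,1) (2,1) (2,1)
{BWE} → row (1,-2) (-3,4) (2,1) (2,1)
{BWN} → row (1,3) (-3,4) (2,1) (2,1)
{CDE, CDN, CUE, CUN, CWE, CWN} → row (2,-1) (2,-1) (2,-1) (2,-1)
That's 5 distinct rows out of 12 strategies.

5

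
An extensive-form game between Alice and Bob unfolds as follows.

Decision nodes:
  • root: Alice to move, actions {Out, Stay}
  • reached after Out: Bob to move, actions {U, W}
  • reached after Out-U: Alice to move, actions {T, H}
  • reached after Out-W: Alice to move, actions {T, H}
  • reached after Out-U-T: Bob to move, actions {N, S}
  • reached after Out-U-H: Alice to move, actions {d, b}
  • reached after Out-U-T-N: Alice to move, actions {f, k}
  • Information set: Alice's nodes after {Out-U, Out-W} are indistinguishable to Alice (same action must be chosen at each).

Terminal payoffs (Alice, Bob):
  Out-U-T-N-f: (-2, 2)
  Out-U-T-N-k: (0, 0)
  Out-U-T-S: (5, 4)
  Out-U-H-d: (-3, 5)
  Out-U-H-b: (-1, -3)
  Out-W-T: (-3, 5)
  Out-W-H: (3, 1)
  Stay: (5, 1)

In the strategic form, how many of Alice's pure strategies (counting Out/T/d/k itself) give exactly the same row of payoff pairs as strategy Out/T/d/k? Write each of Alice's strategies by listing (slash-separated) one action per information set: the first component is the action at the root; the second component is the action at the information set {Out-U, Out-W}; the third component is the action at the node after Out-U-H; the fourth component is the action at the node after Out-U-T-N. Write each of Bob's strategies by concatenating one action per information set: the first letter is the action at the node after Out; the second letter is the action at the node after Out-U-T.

2

Row for Out/T/d/k (columns UN, US, WN, WS): (0,0) (5,4) (-3,5) (-3,5).
Under Out/T/d/k, Alice's choice at the node after Out-U-H can never be reached regardless of what Bob does, so varying those choices leaves every outcome unchanged.
Holding the reachable choices fixed and varying the unreachable one freely already gives 2 equivalent strategies.
No other strategy reproduces this row, so those 2 are the full class: Out/T/d/k, Out/T/b/k.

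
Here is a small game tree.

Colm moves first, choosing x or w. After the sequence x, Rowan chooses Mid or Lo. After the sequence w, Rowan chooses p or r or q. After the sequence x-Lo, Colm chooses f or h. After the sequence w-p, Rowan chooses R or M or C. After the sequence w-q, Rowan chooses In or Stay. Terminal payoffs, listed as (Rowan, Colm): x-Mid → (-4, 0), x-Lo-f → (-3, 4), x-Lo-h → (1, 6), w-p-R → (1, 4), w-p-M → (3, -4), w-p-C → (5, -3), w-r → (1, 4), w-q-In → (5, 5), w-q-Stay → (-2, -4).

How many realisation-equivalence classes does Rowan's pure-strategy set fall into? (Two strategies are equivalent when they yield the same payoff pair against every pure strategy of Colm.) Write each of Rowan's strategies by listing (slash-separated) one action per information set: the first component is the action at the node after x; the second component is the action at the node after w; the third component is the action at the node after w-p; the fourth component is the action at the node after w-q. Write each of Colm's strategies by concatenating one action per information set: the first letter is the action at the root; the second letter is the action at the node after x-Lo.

Rowan has 36 pure strategies: Mid/p/R/In, Mid/p/R/Stay, Mid/p/M/In, Mid/p/M/Stay, Mid/p/C/In, Mid/p/C/Stay, Mid/r/R/In, Mid/r/R/Stay, Mid/r/M/In, Mid/r/M/Stay, Mid/r/C/In, Mid/r/C/Stay, Mid/q/R/In, Mid/q/R/Stay, Mid/q/M/In, Mid/q/M/Stay, Mid/q/C/In, Mid/q/C/Stay, Lo/p/R/In, Lo/p/R/Stay, Lo/p/M/In, Lo/p/M/Stay, Lo/p/C/In, Lo/p/C/Stay, Lo/r/R/In, Lo/r/R/Stay, Lo/r/M/In, Lo/r/M/Stay, Lo/r/C/In, Lo/r/C/Stay, Lo/q/R/In, Lo/q/R/Stay, Lo/q/M/In, Lo/q/M/Stay, Lo/q/C/In, Lo/q/C/Stay. Columns: xf, xh, wf, wh.
{Mid/p/R/In, Mid/p/R/Stay, Mid/r/R/In, Mid/r/R/Stay, Mid/r/M/In, Mid/r/M/Stay, Mid/r/C/In, Mid/r/C/Stay} → row (-4,0) (-4,0) (1,4) (1,4)
{Mid/p/M/In, Mid/p/M/Stay} → row (-4,0) (-4,0) (3,-4) (3,-4)
{Mid/p/C/In, Mid/p/C/Stay} → row (-4,0) (-4,0) (5,-3) (5,-3)
{Mid/q/R/In, Mid/q/M/In, Mid/q/C/In} → row (-4,0) (-4,0) (5,5) (5,5)
{Mid/q/R/Stay, Mid/q/M/Stay, Mid/q/C/Stay} → row (-4,0) (-4,0) (-2,-4) (-2,-4)
{Lo/p/R/In, Lo/p/R/Stay, Lo/r/R/In, Lo/r/R/Stay, Lo/r/M/In, Lo/r/M/Stay, Lo/r/C/In, Lo/r/C/Stay} → row (-3,4) (1,6) (1,4) (1,4)
{Lo/p/M/In, Lo/p/M/Stay} → row (-3,4) (1,6) (3,-4) (3,-4)
{Lo/p/C/In, Lo/p/C/Stay} → row (-3,4) (1,6) (5,-3) (5,-3)
{Lo/q/R/In, Lo/q/M/In, Lo/q/C/In} → row (-3,4) (1,6) (5,5) (5,5)
{Lo/q/R/Stay, Lo/q/M/Stay, Lo/q/C/Stay} → row (-3,4) (1,6) (-2,-4) (-2,-4)
That's 10 distinct rows out of 36 strategies.

10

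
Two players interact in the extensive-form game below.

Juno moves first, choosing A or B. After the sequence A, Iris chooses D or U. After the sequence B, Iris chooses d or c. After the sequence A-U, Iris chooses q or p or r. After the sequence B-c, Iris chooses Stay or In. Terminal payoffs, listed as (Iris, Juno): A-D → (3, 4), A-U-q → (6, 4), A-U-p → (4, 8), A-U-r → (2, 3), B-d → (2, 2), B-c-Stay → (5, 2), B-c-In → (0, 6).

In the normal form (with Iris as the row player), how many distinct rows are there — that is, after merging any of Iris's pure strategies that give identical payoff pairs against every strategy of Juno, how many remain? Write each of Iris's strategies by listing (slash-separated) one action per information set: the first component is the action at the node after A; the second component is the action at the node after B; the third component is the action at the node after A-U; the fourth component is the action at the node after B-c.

Iris has 24 pure strategies: D/d/q/Stay, D/d/q/In, D/d/p/Stay, D/d/p/In, D/d/r/Stay, D/d/r/In, D/c/q/Stay, D/c/q/In, D/c/p/Stay, D/c/p/In, D/c/r/Stay, D/c/r/In, U/d/q/Stay, U/d/q/In, U/d/p/Stay, U/d/p/In, U/d/r/Stay, U/d/r/In, U/c/q/Stay, U/c/q/In, U/c/p/Stay, U/c/p/In, U/c/r/Stay, U/c/r/In. Columns: A, B.
{D/d/q/Stay, D/d/q/In, D/d/p/Stay, D/d/p/In, D/d/r/Stay, D/d/r/In} → row (3,4) (2,2)
{D/c/q/Stay, D/c/p/Stay, D/c/r/Stay} → row (3,4) (5,2)
{D/c/q/In, D/c/p/In, D/c/r/In} → row (3,4) (0,6)
{U/d/q/Stay, U/d/q/In} → row (6,4) (2,2)
{U/d/p/Stay, U/d/p/In} → row (4,8) (2,2)
{U/d/r/Stay, U/d/r/In} → row (2,3) (2,2)
{U/c/q/Stay} → row (6,4) (5,2)
{U/c/q/In} → row (6,4) (0,6)
{U/c/p/Stay} → row (4,8) (5,2)
{U/c/p/In} → row (4,8) (0,6)
{U/c/r/Stay} → row (2,3) (5,2)
{U/c/r/In} → row (2,3) (0,6)
That's 12 distinct rows out of 24 strategies.

12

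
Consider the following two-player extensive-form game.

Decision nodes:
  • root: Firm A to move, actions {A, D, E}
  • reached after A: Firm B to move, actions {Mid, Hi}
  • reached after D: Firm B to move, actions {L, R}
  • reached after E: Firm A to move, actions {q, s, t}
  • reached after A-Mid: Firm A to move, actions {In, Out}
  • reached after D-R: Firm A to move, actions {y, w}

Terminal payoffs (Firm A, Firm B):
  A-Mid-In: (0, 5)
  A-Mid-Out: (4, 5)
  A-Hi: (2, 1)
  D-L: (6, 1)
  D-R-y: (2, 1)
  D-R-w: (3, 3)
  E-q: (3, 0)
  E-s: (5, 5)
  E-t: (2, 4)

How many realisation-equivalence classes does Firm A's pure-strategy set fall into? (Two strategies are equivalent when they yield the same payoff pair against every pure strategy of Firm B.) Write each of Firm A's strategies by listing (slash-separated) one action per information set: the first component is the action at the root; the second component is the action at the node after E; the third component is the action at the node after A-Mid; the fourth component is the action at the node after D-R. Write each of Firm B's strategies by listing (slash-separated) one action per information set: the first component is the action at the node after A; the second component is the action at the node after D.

7

Firm A has 36 pure strategies: A/q/In/y, A/q/In/w, A/q/Out/y, A/q/Out/w, A/s/In/y, A/s/In/w, A/s/Out/y, A/s/Out/w, A/t/In/y, A/t/In/w, A/t/Out/y, A/t/Out/w, D/q/In/y, D/q/In/w, D/q/Out/y, D/q/Out/w, D/s/In/y, D/s/In/w, D/s/Out/y, D/s/Out/w, D/t/In/y, D/t/In/w, D/t/Out/y, D/t/Out/w, E/q/In/y, E/q/In/w, E/q/Out/y, E/q/Out/w, E/s/In/y, E/s/In/w, E/s/Out/y, E/s/Out/w, E/t/In/y, E/t/In/w, E/t/Out/y, E/t/Out/w. Columns: Mid/L, Mid/R, Hi/L, Hi/R.
{A/q/In/y, A/q/In/w, A/s/In/y, A/s/In/w, A/t/In/y, A/t/In/w} → row (0,5) (0,5) (2,1) (2,1)
{A/q/Out/y, A/q/Out/w, A/s/Out/y, A/s/Out/w, A/t/Out/y, A/t/Out/w} → row (4,5) (4,5) (2,1) (2,1)
{D/q/In/y, D/q/Out/y, D/s/In/y, D/s/Out/y, D/t/In/y, D/t/Out/y} → row (6,1) (2,1) (6,1) (2,1)
{D/q/In/w, D/q/Out/w, D/s/In/w, D/s/Out/w, D/t/In/w, D/t/Out/w} → row (6,1) (3,3) (6,1) (3,3)
{E/q/In/y, E/q/In/w, E/q/Out/y, E/q/Out/w} → row (3,0) (3,0) (3,0) (3,0)
{E/s/In/y, E/s/In/w, E/s/Out/y, E/s/Out/w} → row (5,5) (5,5) (5,5) (5,5)
{E/t/In/y, E/t/In/w, E/t/Out/y, E/t/Out/w} → row (2,4) (2,4) (2,4) (2,4)
That's 7 distinct rows out of 36 strategies.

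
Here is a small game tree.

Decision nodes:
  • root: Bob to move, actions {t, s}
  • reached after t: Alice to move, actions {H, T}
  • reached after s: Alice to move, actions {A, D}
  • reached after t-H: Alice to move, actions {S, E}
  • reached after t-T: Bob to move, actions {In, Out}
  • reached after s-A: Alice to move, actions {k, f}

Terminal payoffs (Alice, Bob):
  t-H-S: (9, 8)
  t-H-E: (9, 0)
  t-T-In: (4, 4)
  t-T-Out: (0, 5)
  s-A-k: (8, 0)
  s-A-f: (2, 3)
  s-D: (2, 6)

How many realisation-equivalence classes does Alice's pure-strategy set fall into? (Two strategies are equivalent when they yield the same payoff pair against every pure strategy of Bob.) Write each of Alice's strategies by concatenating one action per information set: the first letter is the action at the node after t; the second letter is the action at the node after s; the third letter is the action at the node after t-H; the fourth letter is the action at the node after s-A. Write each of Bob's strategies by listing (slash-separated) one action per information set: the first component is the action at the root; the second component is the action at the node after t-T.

9

Alice has 16 pure strategies: HASk, HASf, HAEk, HAEf, HDSk, HDSf, HDEk, HDEf, TASk, TASf, TAEk, TAEf, TDSk, TDSf, TDEk, TDEf. Columns: t/In, t/Out, s/In, s/Out.
{HASk} → row (9,8) (9,8) (8,0) (8,0)
{HASf} → row (9,8) (9,8) (2,3) (2,3)
{HAEk} → row (9,0) (9,0) (8,0) (8,0)
{HAEf} → row (9,0) (9,0) (2,3) (2,3)
{HDSk, HDSf} → row (9,8) (9,8) (2,6) (2,6)
{HDEk, HDEf} → row (9,0) (9,0) (2,6) (2,6)
{TASk, TAEk} → row (4,4) (0,5) (8,0) (8,0)
{TASf, TAEf} → row (4,4) (0,5) (2,3) (2,3)
{TDSk, TDSf, TDEk, TDEf} → row (4,4) (0,5) (2,6) (2,6)
That's 9 distinct rows out of 16 strategies.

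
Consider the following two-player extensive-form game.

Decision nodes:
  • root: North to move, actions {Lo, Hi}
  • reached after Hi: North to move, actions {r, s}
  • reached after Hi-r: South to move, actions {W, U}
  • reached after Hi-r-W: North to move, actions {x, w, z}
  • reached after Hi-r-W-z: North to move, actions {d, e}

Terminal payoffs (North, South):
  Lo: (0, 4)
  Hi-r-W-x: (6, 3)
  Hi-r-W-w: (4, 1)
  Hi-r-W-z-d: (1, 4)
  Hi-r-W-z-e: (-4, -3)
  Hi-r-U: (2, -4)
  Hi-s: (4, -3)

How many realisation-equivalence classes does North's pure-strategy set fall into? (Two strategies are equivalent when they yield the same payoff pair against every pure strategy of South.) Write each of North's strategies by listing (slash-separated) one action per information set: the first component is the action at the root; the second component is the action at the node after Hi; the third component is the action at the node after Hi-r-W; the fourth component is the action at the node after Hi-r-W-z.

North has 24 pure strategies: Lo/r/x/d, Lo/r/x/e, Lo/r/w/d, Lo/r/w/e, Lo/r/z/d, Lo/r/z/e, Lo/s/x/d, Lo/s/x/e, Lo/s/w/d, Lo/s/w/e, Lo/s/z/d, Lo/s/z/e, Hi/r/x/d, Hi/r/x/e, Hi/r/w/d, Hi/r/w/e, Hi/r/z/d, Hi/r/z/e, Hi/s/x/d, Hi/s/x/e, Hi/s/w/d, Hi/s/w/e, Hi/s/z/d, Hi/s/z/e. Columns: W, U.
{Lo/r/x/d, Lo/r/x/e, Lo/r/w/d, Lo/r/w/e, Lo/r/z/d, Lo/r/z/e, Lo/s/x/d, Lo/s/x/e, Lo/s/w/d, Lo/s/w/e, Lo/s/z/d, Lo/s/z/e} → row (0,4) (0,4)
{Hi/r/x/d, Hi/r/x/e} → row (6,3) (2,-4)
{Hi/r/w/d, Hi/r/w/e} → row (4,1) (2,-4)
{Hi/r/z/d} → row (1,4) (2,-4)
{Hi/r/z/e} → row (-4,-3) (2,-4)
{Hi/s/x/d, Hi/s/x/e, Hi/s/w/d, Hi/s/w/e, Hi/s/z/d, Hi/s/z/e} → row (4,-3) (4,-3)
That's 6 distinct rows out of 24 strategies.

6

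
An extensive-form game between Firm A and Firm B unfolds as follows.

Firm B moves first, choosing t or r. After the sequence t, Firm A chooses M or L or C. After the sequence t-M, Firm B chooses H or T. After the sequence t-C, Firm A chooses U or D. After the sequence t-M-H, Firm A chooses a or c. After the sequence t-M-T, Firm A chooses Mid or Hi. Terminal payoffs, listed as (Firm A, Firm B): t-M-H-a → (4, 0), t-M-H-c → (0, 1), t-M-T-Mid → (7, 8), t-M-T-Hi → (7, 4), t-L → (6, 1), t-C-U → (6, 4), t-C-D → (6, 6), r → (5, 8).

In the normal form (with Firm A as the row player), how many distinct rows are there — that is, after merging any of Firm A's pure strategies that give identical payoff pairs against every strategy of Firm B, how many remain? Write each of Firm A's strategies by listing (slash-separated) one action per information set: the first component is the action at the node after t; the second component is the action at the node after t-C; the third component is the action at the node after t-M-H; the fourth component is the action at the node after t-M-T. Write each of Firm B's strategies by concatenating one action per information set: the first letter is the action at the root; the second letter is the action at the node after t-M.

7

Firm A has 24 pure strategies: M/U/a/Mid, M/U/a/Hi, M/U/c/Mid, M/U/c/Hi, M/D/a/Mid, M/D/a/Hi, M/D/c/Mid, M/D/c/Hi, L/U/a/Mid, L/U/a/Hi, L/U/c/Mid, L/U/c/Hi, L/D/a/Mid, L/D/a/Hi, L/D/c/Mid, L/D/c/Hi, C/U/a/Mid, C/U/a/Hi, C/U/c/Mid, C/U/c/Hi, C/D/a/Mid, C/D/a/Hi, C/D/c/Mid, C/D/c/Hi. Columns: tH, tT, rH, rT.
{M/U/a/Mid, M/D/a/Mid} → row (4,0) (7,8) (5,8) (5,8)
{M/U/a/Hi, M/D/a/Hi} → row (4,0) (7,4) (5,8) (5,8)
{M/U/c/Mid, M/D/c/Mid} → row (0,1) (7,8) (5,8) (5,8)
{M/U/c/Hi, M/D/c/Hi} → row (0,1) (7,4) (5,8) (5,8)
{L/U/a/Mid, L/U/a/Hi, L/U/c/Mid, L/U/c/Hi, L/D/a/Mid, L/D/a/Hi, L/D/c/Mid, L/D/c/Hi} → row (6,1) (6,1) (5,8) (5,8)
{C/U/a/Mid, C/U/a/Hi, C/U/c/Mid, C/U/c/Hi} → row (6,4) (6,4) (5,8) (5,8)
{C/D/a/Mid, C/D/a/Hi, C/D/c/Mid, C/D/c/Hi} → row (6,6) (6,6) (5,8) (5,8)
That's 7 distinct rows out of 24 strategies.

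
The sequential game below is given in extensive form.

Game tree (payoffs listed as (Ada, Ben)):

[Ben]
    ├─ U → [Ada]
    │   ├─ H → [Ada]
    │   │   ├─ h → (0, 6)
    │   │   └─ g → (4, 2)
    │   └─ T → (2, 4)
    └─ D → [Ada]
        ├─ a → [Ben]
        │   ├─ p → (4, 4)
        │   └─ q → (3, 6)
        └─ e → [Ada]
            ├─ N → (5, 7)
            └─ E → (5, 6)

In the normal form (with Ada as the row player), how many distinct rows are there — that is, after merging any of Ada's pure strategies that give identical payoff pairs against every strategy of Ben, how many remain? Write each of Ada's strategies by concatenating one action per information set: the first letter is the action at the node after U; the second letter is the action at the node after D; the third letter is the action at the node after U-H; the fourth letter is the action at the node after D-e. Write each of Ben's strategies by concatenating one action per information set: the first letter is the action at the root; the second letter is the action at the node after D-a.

Ada has 16 pure strategies: HahN, HahE, HagN, HagE, HehN, HehE, HegN, HegE, TahN, TahE, TagN, TagE, TehN, TehE, TegN, TegE. Columns: Up, Uq, Dp, Dq.
{HahN, HahE} → row (0,6) (0,6) (4,4) (3,6)
{HagN, HagE} → row (4,2) (4,2) (4,4) (3,6)
{HehN} → row (0,6) (0,6) (5,7) (5,7)
{HehE} → row (0,6) (0,6) (5,6) (5,6)
{HegN} → row (4,2) (4,2) (5,7) (5,7)
{HegE} → row (4,2) (4,2) (5,6) (5,6)
{TahN, TahE, TagN, TagE} → row (2,4) (2,4) (4,4) (3,6)
{TehN, TegN} → row (2,4) (2,4) (5,7) (5,7)
{TehE, TegE} → row (2,4) (2,4) (5,6) (5,6)
That's 9 distinct rows out of 16 strategies.

9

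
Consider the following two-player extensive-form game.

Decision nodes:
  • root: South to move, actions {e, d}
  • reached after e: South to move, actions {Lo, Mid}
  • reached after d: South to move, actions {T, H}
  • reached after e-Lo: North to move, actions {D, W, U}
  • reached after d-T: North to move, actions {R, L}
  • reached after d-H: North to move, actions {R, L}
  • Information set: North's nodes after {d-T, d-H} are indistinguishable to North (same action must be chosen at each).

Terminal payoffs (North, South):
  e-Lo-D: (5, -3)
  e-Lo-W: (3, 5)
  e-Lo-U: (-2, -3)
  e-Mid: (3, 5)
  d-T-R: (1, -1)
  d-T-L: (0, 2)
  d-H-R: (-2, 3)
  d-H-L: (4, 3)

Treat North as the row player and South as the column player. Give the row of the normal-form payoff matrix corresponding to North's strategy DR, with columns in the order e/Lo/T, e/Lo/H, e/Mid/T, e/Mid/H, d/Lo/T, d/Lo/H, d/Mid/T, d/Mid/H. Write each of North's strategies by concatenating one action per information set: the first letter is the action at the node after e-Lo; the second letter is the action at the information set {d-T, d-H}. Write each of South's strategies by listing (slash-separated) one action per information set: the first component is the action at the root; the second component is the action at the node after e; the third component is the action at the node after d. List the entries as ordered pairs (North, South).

(5,-3) (5,-3) (3,5) (3,5) (1,-1) (-2,3) (1,-1) (-2,3)

vs e/Lo/T: South plays e → South plays Lo at [e] → North plays D at [e-Lo] → (5, -3)
vs e/Lo/H: South plays e → South plays Lo at [e] → North plays D at [e-Lo] → (5, -3)
vs e/Mid/T: South plays e → South plays Mid at [e] → (3, 5)
vs e/Mid/H: South plays e → South plays Mid at [e] → (3, 5)
vs d/Lo/T: South plays d → South plays T at [d] → North plays R at [d-T] → (1, -1)
vs d/Lo/H: South plays d → South plays H at [d] → North plays R at [d-H] → (-2, 3)
vs d/Mid/T: South plays d → South plays T at [d] → North plays R at [d-T] → (1, -1)
vs d/Mid/H: South plays d → South plays H at [d] → North plays R at [d-H] → (-2, 3)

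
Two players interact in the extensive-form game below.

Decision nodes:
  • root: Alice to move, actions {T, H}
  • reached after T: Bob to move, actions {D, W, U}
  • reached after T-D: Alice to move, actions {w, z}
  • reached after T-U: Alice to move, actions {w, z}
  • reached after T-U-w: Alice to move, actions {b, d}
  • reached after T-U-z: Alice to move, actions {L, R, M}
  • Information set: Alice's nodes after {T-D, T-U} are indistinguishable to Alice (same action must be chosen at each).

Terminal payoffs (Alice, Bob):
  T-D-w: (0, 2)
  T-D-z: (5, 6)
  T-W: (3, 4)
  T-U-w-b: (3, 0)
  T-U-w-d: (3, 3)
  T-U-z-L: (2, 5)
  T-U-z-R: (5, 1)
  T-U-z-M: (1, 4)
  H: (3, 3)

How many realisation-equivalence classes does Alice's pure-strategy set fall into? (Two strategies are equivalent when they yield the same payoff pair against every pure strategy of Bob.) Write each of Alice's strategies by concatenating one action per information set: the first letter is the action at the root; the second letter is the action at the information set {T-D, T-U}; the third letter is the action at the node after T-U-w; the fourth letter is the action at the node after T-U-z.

Alice has 24 pure strategies: TwbL, TwbR, TwbM, TwdL, TwdR, TwdM, TzbL, TzbR, TzbM, TzdL, TzdR, TzdM, HwbL, HwbR, HwbM, HwdL, HwdR, HwdM, HzbL, HzbR, HzbM, HzdL, HzdR, HzdM. Columns: D, W, U.
{TwbL, TwbR, TwbM} → row (0,2) (3,4) (3,0)
{TwdL, TwdR, TwdM} → row (0,2) (3,4) (3,3)
{TzbL, TzdL} → row (5,6) (3,4) (2,5)
{TzbR, TzdR} → row (5,6) (3,4) (5,1)
{TzbM, TzdM} → row (5,6) (3,4) (1,4)
{HwbL, HwbR, HwbM, HwdL, HwdR, HwdM, HzbL, HzbR, HzbM, HzdL, HzdR, HzdM} → row (3,3) (3,3) (3,3)
That's 6 distinct rows out of 24 strategies.

6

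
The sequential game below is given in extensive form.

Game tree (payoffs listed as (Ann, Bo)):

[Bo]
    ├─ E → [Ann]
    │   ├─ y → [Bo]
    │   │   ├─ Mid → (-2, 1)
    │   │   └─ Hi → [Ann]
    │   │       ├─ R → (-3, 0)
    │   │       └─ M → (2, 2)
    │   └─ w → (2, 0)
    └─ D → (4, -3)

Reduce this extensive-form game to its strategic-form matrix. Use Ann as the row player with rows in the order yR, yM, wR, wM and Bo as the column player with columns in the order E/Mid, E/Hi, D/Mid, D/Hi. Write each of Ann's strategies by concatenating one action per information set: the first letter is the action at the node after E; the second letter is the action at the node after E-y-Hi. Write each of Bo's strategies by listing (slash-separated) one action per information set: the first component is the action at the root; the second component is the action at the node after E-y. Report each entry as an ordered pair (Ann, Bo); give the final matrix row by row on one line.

        E/Mid     E/Hi    D/Mid     D/Hi
  yR   (-2,1)   (-3,0)   (4,-3)   (4,-3)
  yM   (-2,1)    (2,2)   (4,-3)   (4,-3)
  wR    (2,0)    (2,0)   (4,-3)   (4,-3)
  wM    (2,0)    (2,0)   (4,-3)   (4,-3)

yR: (-2,1) (-3,0) (4,-3) (4,-3) | yM: (-2,1) (2,2) (4,-3) (4,-3) | wR: (2,0) (2,0) (4,-3) (4,-3) | wM: (2,0) (2,0) (4,-3) (4,-3)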